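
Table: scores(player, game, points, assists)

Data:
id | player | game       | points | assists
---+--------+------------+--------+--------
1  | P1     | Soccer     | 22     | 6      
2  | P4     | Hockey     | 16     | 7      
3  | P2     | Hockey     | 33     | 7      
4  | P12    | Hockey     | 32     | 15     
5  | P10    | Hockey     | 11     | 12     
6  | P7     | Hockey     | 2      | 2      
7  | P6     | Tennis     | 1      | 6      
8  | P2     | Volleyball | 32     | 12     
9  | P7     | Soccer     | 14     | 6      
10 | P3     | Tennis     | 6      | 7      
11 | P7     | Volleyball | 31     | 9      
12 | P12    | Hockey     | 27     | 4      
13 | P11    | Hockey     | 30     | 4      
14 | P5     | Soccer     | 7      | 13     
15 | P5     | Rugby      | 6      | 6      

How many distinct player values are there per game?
SELECT game, COUNT(DISTINCT player)
FROM scores
GROUP BY game

Result:
  Hockey: 6 distinct
  Rugby: 1 distinct
  Soccer: 3 distinct
  Tennis: 2 distinct
  Volleyball: 2 distinct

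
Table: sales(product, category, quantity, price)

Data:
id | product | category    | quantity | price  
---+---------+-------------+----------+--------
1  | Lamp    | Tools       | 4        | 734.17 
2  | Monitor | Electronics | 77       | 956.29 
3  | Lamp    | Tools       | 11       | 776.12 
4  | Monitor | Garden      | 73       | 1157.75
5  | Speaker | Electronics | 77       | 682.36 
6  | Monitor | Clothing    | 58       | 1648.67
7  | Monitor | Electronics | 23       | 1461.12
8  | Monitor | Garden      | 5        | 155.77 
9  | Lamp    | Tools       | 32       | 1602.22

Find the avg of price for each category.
SELECT category, AVG(price) as result
FROM sales
GROUP BY category

Result:
  Clothing: 1648.67
  Electronics: 1033.26
  Garden: 656.76
  Tools: 1037.50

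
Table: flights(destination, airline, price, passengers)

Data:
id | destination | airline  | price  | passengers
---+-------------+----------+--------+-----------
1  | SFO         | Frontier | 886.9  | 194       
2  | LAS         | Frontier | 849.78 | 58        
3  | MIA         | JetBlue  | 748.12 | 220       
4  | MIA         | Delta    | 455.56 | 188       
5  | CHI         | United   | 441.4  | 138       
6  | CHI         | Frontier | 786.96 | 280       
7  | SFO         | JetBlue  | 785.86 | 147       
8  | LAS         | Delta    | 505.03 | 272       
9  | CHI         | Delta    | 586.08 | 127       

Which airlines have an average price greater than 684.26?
SELECT airline, AVG(price)
FROM flights
GROUP BY airline
HAVING AVG(price) > 684.26

Result:
  Frontier: avg=841.21
  JetBlue: avg=766.99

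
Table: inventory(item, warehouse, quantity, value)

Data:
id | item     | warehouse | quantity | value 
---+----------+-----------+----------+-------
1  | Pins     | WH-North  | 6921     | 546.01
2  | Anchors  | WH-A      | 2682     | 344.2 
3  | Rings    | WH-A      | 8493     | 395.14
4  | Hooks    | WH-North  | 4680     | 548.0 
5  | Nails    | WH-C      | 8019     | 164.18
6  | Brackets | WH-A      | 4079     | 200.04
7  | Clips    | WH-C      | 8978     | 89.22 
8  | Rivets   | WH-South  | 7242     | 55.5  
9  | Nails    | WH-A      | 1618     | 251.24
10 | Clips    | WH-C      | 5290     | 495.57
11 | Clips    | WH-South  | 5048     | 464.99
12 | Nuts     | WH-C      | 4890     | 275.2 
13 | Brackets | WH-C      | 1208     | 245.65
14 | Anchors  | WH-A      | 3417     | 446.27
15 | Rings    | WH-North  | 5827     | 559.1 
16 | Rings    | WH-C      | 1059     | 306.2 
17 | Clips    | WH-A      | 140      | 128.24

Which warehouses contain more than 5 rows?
SELECT warehouse, COUNT(*) as cnt
FROM inventory
GROUP BY warehouse
HAVING COUNT(*) > 5

Result:
  WH-A: 6
  WH-C: 6

Note: HAVING filters groups after aggregation, WHERE filters rows before.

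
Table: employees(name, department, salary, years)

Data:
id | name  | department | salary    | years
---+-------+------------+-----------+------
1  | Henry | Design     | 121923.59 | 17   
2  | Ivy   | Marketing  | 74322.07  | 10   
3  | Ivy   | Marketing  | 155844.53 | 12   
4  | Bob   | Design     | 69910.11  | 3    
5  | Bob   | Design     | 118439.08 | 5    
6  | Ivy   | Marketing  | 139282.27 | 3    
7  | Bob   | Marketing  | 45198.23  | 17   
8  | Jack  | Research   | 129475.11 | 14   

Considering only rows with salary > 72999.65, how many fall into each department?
SELECT department, COUNT(*)
FROM employees
WHERE salary > 72999.65
GROUP BY department

Note: WHERE filters rows before grouping.

Result:
  Design: 2
  Marketing: 3
  Research: 1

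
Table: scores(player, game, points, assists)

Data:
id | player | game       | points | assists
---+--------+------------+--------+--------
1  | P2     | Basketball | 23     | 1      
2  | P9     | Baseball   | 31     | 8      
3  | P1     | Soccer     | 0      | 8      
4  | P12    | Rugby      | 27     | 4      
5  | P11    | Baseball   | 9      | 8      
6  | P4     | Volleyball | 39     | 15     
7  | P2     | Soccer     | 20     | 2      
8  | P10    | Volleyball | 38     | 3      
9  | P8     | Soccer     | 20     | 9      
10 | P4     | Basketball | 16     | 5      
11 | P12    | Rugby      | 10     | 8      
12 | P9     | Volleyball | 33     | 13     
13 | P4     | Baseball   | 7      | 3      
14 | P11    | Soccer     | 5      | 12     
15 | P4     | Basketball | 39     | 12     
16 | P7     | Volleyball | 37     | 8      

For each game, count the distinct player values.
SELECT game, COUNT(DISTINCT player)
FROM scores
GROUP BY game

Result:
  Baseball: 3 distinct
  Basketball: 2 distinct
  Rugby: 1 distinct
  Soccer: 4 distinct
  Volleyball: 4 distinct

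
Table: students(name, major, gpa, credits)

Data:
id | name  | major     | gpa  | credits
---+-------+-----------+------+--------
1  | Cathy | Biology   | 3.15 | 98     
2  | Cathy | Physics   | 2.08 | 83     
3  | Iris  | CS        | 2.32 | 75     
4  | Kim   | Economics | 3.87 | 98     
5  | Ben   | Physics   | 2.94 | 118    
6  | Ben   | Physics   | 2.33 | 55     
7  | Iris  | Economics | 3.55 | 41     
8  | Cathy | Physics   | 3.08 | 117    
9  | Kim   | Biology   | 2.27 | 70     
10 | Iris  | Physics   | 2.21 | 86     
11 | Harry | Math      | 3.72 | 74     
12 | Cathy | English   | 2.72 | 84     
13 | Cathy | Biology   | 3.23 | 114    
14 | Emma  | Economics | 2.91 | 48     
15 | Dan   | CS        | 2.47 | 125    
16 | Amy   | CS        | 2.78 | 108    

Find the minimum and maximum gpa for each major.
SELECT major, MIN(gpa), MAX(gpa)
FROM students
GROUP BY major

Result:
  Biology: min=2.27, max=3.23
  CS: min=2.32, max=2.78
  Economics: min=2.91, max=3.87
  English: min=2.72, max=2.72
  Math: min=3.72, max=3.72
  Physics: min=2.08, max=3.08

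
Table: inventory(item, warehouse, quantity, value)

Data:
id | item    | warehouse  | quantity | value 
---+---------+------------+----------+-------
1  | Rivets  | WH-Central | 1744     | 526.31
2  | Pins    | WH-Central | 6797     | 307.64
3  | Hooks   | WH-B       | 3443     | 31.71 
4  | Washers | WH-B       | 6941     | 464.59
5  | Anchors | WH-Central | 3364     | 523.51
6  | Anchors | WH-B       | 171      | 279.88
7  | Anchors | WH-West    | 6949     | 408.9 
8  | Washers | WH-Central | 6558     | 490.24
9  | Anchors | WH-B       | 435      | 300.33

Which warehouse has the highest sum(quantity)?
SELECT warehouse, SUM(quantity) as val
FROM inventory
GROUP BY warehouse
ORDER BY val DESC
LIMIT 1

Result: WH-Central with sum(quantity) = 18463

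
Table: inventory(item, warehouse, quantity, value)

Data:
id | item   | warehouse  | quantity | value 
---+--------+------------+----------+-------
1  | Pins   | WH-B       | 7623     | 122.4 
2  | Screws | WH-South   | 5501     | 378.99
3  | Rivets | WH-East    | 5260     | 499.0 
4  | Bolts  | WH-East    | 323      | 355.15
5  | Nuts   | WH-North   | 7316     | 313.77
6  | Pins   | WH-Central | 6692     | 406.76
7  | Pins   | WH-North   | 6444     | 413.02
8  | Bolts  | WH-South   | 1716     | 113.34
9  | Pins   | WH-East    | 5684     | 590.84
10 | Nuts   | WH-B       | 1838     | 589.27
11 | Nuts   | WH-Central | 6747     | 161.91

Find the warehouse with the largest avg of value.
SELECT warehouse, AVG(value) as val
FROM inventory
GROUP BY warehouse
ORDER BY val DESC
LIMIT 1

Result: WH-East with avg(value) = 481.66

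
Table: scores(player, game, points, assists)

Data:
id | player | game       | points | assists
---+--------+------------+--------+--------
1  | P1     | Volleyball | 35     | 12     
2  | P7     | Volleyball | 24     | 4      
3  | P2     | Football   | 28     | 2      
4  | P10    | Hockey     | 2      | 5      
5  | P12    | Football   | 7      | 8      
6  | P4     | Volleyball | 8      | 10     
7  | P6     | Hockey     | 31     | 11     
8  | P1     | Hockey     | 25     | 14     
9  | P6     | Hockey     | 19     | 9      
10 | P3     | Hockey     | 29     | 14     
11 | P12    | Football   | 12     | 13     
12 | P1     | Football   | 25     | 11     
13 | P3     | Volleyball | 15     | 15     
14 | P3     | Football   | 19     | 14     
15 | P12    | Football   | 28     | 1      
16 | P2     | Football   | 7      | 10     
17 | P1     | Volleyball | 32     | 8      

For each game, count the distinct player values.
SELECT game, COUNT(DISTINCT player)
FROM scores
GROUP BY game

Result:
  Football: 4 distinct
  Hockey: 4 distinct
  Volleyball: 4 distinct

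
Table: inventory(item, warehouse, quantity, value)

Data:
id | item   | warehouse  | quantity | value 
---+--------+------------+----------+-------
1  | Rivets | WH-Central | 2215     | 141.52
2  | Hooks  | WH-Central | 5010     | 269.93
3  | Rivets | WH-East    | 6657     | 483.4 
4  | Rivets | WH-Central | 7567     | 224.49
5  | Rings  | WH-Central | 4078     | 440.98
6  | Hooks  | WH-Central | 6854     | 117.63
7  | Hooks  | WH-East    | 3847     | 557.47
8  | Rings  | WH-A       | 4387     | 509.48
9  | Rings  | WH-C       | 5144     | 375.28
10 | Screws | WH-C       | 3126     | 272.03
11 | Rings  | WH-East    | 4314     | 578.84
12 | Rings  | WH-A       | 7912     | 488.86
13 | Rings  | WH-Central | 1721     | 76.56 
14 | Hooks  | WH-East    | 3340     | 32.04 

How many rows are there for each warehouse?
SELECT warehouse, COUNT(*) as count
FROM inventory
GROUP BY warehouse

Result:
  WH-A: 2
  WH-C: 2
  WH-Central: 6
  WH-East: 4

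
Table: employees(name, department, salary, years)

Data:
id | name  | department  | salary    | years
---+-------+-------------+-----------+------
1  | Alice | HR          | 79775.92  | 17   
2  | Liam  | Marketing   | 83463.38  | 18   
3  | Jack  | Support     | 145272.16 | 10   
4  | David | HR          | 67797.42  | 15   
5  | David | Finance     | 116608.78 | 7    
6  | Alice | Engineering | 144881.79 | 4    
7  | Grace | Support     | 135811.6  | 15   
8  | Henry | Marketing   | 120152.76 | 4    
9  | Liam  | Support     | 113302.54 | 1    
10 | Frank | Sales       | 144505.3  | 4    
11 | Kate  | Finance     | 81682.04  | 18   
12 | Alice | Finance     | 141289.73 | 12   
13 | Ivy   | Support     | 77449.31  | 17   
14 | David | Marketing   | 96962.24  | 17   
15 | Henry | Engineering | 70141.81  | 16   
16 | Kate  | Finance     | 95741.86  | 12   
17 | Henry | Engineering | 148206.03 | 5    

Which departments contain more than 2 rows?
SELECT department, COUNT(*) as cnt
FROM employees
GROUP BY department
HAVING COUNT(*) > 2

Result:
  Engineering: 3
  Finance: 4
  Marketing: 3
  Support: 4

Note: HAVING filters groups after aggregation, WHERE filters rows before.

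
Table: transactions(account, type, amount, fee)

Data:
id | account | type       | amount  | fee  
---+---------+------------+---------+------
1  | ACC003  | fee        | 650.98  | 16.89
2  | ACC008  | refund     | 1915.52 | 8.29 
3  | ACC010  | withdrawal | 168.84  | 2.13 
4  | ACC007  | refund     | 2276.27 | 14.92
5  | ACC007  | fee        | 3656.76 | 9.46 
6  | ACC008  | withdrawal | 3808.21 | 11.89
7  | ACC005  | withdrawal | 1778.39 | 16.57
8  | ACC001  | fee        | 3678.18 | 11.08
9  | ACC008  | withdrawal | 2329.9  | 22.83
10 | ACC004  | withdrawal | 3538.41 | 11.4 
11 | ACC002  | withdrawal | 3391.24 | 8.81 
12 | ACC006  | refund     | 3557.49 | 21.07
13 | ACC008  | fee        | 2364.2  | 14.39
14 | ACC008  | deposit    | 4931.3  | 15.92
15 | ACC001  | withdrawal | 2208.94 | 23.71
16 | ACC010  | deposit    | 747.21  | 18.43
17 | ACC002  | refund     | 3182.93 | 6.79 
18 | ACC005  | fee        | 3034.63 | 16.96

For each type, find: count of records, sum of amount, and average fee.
SELECT type,
       COUNT(*) as cnt,
       SUM(amount) as total_amount,
       AVG(fee) as avg_fee
FROM transactions
GROUP BY type

Result:
  deposit: 2 records, 5678.51 total amount, 17.18 avg fee
  fee: 5 records, 13384.75 total amount, 13.76 avg fee
  refund: 4 records, 10932.21 total amount, 12.77 avg fee
  withdrawal: 7 records, 17223.93 total amount, 13.91 avg fee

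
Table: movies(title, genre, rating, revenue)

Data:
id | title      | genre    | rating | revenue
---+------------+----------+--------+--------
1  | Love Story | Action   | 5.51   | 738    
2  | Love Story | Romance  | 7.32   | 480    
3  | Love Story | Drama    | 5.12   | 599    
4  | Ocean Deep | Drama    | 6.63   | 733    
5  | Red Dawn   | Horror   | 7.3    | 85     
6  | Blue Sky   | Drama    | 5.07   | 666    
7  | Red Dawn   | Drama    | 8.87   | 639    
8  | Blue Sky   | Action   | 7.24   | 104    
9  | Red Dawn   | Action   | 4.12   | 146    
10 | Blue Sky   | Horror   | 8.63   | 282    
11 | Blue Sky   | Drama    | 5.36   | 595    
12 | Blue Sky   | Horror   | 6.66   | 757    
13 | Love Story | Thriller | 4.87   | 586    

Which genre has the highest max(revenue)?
SELECT genre, MAX(revenue) as val
FROM movies
GROUP BY genre
ORDER BY val DESC
LIMIT 1

Result: Horror with max(revenue) = 757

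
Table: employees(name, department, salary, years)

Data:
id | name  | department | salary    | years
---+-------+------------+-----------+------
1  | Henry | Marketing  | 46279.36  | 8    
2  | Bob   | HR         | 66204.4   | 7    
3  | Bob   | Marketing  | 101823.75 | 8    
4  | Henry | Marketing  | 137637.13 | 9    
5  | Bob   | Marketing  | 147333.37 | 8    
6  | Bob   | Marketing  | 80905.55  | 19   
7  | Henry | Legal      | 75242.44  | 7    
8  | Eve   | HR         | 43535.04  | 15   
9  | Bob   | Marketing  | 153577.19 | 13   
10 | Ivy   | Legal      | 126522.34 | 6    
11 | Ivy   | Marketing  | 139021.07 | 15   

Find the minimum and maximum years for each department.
SELECT department, MIN(years), MAX(years)
FROM employees
GROUP BY department

Result:
  HR: min=7, max=15
  Legal: min=6, max=7
  Marketing: min=8, max=19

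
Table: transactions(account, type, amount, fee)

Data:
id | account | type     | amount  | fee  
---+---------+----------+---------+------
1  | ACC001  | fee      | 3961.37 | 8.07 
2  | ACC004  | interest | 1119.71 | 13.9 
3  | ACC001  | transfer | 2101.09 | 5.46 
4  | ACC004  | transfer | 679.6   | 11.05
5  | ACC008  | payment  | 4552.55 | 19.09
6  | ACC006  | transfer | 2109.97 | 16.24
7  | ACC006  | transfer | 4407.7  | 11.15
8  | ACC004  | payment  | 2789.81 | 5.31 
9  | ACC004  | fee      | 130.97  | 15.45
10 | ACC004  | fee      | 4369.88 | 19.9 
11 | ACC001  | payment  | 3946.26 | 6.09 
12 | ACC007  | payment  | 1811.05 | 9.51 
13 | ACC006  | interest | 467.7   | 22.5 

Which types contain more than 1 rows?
SELECT type, COUNT(*) as cnt
FROM transactions
GROUP BY type
HAVING COUNT(*) > 1

Result:
  fee: 3
  interest: 2
  payment: 4
  transfer: 4

Note: HAVING filters groups after aggregation, WHERE filters rows before.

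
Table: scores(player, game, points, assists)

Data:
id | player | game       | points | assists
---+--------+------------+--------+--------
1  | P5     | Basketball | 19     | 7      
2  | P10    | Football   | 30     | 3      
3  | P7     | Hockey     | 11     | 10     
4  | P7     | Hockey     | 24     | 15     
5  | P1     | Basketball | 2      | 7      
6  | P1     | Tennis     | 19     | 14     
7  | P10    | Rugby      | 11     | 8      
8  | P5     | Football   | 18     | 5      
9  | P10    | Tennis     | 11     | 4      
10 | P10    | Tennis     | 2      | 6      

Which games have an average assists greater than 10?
SELECT game, AVG(assists)
FROM scores
GROUP BY game
HAVING AVG(assists) > 10

Result:
  Hockey: avg=12.50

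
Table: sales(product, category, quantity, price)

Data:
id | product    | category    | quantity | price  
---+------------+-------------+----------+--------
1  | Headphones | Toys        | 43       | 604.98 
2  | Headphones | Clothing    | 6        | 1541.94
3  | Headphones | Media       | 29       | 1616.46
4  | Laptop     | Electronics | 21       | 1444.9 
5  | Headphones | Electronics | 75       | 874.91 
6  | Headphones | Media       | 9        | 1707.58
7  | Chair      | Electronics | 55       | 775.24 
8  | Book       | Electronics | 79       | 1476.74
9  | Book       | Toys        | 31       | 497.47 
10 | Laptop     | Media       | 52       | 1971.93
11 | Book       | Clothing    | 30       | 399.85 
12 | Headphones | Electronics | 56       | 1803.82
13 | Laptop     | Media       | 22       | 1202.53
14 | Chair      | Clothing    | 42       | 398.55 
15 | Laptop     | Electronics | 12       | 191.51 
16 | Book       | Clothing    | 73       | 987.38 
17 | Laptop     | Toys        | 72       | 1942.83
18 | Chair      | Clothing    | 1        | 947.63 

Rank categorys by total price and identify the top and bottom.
SELECT category, SUM(price)
FROM sales
GROUP BY category
ORDER BY SUM(price)

All groups:
  Toys: 3045.28
  Clothing: 4275.35
  Media: 6498.50
  Electronics: 6567.12

Highest: Electronics (6567.12)
Lowest: Toys (3045.28)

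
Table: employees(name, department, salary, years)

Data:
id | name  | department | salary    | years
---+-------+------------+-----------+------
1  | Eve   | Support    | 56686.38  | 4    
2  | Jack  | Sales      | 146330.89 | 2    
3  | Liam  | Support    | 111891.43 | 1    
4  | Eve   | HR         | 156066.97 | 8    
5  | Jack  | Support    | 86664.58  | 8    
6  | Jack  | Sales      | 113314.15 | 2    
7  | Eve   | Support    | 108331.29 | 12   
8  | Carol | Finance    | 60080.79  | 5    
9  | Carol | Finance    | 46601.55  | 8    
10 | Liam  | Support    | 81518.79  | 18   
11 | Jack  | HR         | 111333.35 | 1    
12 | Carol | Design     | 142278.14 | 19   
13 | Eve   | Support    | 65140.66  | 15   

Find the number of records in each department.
SELECT department, COUNT(*) as count
FROM employees
GROUP BY department

Result:
  Design: 1
  Finance: 2
  HR: 2
  Sales: 2
  Support: 6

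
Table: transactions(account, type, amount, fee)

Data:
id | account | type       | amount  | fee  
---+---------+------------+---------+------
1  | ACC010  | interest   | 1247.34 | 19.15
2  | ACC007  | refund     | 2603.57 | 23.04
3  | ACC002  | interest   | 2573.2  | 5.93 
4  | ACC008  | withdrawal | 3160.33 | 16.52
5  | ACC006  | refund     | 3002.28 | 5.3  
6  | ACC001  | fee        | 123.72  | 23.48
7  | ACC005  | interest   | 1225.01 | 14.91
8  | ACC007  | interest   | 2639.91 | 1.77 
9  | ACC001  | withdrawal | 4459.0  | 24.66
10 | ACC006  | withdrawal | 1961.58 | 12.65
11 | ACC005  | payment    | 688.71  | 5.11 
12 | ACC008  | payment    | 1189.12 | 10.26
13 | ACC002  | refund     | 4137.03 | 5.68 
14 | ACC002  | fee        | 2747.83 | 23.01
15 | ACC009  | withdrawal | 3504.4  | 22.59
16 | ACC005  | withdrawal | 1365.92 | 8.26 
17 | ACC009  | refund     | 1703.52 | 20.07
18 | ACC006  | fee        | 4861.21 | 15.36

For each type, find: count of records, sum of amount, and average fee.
SELECT type,
       COUNT(*) as cnt,
       SUM(amount) as total_amount,
       AVG(fee) as avg_fee
FROM transactions
GROUP BY type

Result:
  fee: 3 records, 7732.76 total amount, 20.62 avg fee
  interest: 4 records, 7685.46 total amount, 10.44 avg fee
  payment: 2 records, 1877.83 total amount, 7.69 avg fee
  refund: 4 records, 11446.40 total amount, 13.52 avg fee
  withdrawal: 5 records, 14451.23 total amount, 16.94 avg fee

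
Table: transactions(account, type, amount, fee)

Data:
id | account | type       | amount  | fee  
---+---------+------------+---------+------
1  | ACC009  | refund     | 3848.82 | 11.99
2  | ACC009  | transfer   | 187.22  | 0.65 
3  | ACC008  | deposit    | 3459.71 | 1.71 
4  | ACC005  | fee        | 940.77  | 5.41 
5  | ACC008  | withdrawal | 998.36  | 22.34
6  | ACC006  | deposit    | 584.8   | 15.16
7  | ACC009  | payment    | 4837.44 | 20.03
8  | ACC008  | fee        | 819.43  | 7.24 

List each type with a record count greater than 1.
SELECT type, COUNT(*) as cnt
FROM transactions
GROUP BY type
HAVING COUNT(*) > 1

Result:
  deposit: 2
  fee: 2

Note: HAVING filters groups after aggregation, WHERE filters rows before.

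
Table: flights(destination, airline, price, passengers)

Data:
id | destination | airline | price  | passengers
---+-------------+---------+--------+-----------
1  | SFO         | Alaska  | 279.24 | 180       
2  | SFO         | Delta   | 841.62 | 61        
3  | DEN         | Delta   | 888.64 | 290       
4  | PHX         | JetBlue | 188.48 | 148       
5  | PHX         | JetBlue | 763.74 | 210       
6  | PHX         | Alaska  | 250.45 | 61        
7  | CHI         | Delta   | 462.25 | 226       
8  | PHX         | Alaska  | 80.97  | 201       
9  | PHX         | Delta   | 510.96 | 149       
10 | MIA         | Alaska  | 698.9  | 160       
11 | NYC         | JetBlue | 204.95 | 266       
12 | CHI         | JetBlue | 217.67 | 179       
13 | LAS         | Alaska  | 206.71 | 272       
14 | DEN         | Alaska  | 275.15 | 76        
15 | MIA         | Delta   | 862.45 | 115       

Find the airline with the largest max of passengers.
SELECT airline, MAX(passengers) as val
FROM flights
GROUP BY airline
ORDER BY val DESC
LIMIT 1

Result: Delta with max(passengers) = 290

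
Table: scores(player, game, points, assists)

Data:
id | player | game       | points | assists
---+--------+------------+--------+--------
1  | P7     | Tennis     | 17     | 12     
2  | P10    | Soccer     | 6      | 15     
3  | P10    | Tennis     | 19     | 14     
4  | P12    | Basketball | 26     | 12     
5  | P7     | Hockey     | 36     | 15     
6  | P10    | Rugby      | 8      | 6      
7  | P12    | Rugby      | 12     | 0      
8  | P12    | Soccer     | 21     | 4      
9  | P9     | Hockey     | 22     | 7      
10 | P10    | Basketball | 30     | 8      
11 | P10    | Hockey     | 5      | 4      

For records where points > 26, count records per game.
SELECT game, COUNT(*)
FROM scores
WHERE points > 26
GROUP BY game

Note: WHERE filters rows before grouping.

Result:
  Basketball: 1
  Hockey: 1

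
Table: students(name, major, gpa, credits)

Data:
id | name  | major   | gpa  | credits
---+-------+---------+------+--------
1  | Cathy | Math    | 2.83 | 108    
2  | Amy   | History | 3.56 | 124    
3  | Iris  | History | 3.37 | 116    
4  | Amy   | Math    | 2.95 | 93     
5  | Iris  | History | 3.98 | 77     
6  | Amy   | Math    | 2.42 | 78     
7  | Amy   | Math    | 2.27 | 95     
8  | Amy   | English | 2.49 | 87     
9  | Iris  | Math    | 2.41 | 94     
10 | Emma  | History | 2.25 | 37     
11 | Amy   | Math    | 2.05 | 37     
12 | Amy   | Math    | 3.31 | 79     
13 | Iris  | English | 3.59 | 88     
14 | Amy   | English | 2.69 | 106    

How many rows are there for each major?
SELECT major, COUNT(*) as count
FROM students
GROUP BY major

Result:
  English: 3
  History: 4
  Math: 7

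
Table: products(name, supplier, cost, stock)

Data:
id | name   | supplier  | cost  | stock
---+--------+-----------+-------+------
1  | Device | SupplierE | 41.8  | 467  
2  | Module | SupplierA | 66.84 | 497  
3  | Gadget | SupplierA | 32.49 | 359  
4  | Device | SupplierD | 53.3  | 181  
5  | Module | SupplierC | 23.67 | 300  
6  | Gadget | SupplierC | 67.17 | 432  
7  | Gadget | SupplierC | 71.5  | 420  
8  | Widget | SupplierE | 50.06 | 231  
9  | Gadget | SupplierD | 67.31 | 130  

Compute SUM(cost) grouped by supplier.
SELECT supplier, SUM(cost) as result
FROM products
GROUP BY supplier

Result:
  SupplierA: 99.33
  SupplierC: 162.34
  SupplierD: 120.61
  SupplierE: 91.86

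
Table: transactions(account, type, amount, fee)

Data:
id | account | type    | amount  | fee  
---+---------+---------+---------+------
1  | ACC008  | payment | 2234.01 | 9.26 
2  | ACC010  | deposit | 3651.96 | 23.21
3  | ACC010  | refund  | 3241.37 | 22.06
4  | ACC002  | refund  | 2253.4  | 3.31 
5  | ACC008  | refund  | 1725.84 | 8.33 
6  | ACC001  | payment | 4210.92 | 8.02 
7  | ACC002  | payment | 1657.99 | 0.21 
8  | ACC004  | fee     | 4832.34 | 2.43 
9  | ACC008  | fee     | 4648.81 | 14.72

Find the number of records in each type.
SELECT type, COUNT(*) as count
FROM transactions
GROUP BY type

Result:
  deposit: 1
  fee: 2
  payment: 3
  refund: 3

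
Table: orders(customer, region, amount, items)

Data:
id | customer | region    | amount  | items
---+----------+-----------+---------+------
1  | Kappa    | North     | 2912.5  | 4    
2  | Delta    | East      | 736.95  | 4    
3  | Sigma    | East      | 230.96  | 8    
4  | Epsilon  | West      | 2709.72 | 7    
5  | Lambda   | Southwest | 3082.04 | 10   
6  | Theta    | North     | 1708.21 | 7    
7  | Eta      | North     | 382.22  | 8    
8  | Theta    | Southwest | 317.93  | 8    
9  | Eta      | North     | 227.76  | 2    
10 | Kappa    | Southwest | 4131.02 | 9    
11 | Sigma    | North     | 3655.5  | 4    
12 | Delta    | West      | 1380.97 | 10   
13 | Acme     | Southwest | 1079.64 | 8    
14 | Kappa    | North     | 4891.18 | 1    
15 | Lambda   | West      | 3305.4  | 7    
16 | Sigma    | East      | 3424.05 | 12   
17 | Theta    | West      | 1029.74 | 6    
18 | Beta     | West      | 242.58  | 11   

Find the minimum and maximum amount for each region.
SELECT region, MIN(amount), MAX(amount)
FROM orders
GROUP BY region

Result:
  East: min=230.96, max=3424.05
  North: min=227.76, max=4891.18
  Southwest: min=317.93, max=4131.02
  West: min=242.58, max=3305.40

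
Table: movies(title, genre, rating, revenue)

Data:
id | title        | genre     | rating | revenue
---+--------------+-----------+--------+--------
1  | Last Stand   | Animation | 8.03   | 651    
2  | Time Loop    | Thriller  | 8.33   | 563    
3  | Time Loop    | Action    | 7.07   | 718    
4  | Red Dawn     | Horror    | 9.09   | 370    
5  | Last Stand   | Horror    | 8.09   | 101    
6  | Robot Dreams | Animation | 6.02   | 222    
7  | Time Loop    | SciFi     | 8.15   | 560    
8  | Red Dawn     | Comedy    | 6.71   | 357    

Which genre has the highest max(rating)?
SELECT genre, MAX(rating) as val
FROM movies
GROUP BY genre
ORDER BY val DESC
LIMIT 1

Result: Horror with max(rating) = 9.09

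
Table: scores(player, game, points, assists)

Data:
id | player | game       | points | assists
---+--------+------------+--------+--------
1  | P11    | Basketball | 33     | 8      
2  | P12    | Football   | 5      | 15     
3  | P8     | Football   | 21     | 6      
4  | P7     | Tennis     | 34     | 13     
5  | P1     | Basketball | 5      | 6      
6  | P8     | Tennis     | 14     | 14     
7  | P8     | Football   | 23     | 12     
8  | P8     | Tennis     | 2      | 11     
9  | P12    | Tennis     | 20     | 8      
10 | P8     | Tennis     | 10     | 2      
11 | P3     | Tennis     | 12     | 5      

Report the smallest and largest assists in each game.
SELECT game, MIN(assists), MAX(assists)
FROM scores
GROUP BY game

Result:
  Basketball: min=6, max=8
  Football: min=6, max=15
  Tennis: min=2, max=14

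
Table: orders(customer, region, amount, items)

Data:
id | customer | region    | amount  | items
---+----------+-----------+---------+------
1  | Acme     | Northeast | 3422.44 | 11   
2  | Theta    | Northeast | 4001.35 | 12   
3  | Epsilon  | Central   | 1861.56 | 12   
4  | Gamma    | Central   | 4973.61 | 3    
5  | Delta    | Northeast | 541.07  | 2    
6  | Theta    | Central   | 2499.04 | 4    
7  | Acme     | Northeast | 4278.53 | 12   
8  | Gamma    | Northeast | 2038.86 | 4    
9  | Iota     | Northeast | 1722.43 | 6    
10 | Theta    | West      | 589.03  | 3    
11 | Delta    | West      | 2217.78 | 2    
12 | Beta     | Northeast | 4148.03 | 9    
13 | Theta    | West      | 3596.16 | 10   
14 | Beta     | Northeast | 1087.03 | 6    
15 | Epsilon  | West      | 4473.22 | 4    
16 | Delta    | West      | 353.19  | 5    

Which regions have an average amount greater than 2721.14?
SELECT region, AVG(amount)
FROM orders
GROUP BY region
HAVING AVG(amount) > 2721.14

Result:
  Central: avg=3111.40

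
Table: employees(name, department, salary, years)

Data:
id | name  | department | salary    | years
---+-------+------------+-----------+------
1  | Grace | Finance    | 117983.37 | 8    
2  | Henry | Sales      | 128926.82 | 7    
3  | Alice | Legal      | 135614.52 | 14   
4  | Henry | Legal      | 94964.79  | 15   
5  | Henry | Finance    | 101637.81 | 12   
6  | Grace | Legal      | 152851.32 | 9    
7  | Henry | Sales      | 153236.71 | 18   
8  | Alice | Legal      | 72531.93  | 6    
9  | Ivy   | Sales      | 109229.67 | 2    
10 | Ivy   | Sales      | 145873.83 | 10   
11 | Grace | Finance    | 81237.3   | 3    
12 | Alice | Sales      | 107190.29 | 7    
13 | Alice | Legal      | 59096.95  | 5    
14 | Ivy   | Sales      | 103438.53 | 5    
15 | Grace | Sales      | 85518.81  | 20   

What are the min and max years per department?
SELECT department, MIN(years), MAX(years)
FROM employees
GROUP BY department

Result:
  Finance: min=3, max=12
  Legal: min=5, max=15
  Sales: min=2, max=20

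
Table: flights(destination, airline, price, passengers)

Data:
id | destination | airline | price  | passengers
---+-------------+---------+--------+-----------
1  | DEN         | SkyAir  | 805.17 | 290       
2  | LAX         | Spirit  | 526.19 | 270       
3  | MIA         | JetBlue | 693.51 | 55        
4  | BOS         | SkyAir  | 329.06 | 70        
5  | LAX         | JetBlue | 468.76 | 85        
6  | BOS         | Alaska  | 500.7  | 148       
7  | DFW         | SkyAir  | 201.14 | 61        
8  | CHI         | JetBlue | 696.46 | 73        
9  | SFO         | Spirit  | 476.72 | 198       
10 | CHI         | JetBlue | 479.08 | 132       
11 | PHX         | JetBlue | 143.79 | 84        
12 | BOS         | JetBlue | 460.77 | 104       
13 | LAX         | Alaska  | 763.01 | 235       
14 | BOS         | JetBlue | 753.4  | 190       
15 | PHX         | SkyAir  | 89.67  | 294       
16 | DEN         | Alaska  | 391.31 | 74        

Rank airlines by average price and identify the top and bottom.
SELECT airline, AVG(price)
FROM flights
GROUP BY airline
ORDER BY AVG(price)

All groups:
  SkyAir: 356.26
  Spirit: 501.46
  JetBlue: 527.97
  Alaska: 551.67

Highest: Alaska (551.67)
Lowest: SkyAir (356.26)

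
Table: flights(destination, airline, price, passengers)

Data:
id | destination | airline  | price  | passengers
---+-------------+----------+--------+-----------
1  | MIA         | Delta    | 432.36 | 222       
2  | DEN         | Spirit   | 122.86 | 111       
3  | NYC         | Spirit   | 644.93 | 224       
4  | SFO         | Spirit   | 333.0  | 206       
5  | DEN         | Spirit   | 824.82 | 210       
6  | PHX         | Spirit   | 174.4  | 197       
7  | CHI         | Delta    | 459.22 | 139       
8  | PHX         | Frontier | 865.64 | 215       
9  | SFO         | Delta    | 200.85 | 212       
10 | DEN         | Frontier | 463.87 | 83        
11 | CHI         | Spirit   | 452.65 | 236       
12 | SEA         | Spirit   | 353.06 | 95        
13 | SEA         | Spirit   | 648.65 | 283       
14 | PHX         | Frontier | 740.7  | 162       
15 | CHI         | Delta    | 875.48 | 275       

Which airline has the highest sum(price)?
SELECT airline, SUM(price) as val
FROM flights
GROUP BY airline
ORDER BY val DESC
LIMIT 1

Result: Spirit with sum(price) = 3554.37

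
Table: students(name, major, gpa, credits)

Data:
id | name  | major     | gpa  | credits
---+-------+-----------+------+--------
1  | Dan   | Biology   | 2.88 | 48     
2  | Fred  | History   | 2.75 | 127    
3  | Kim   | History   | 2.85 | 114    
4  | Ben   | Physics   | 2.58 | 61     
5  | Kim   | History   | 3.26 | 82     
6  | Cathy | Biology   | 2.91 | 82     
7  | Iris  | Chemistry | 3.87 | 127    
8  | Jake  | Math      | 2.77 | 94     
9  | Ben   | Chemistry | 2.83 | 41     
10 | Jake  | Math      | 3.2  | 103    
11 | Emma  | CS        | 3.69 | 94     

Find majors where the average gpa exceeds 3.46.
SELECT major, AVG(gpa)
FROM students
GROUP BY major
HAVING AVG(gpa) > 3.46

Result:
  CS: avg=3.69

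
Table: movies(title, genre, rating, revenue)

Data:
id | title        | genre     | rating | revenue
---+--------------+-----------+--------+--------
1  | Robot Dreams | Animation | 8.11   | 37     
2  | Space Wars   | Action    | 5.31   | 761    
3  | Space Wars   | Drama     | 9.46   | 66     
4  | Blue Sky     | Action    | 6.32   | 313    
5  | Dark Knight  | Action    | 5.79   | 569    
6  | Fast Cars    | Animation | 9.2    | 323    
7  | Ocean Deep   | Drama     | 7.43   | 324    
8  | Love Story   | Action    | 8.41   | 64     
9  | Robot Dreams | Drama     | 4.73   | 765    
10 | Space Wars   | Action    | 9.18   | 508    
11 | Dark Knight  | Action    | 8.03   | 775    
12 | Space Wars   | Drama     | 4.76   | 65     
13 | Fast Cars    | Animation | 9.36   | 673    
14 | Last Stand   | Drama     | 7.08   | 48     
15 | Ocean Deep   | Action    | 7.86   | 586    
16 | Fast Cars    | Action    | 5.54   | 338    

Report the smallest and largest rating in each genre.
SELECT genre, MIN(rating), MAX(rating)
FROM movies
GROUP BY genre

Result:
  Action: min=5.31, max=9.18
  Animation: min=8.11, max=9.36
  Drama: min=4.73, max=9.46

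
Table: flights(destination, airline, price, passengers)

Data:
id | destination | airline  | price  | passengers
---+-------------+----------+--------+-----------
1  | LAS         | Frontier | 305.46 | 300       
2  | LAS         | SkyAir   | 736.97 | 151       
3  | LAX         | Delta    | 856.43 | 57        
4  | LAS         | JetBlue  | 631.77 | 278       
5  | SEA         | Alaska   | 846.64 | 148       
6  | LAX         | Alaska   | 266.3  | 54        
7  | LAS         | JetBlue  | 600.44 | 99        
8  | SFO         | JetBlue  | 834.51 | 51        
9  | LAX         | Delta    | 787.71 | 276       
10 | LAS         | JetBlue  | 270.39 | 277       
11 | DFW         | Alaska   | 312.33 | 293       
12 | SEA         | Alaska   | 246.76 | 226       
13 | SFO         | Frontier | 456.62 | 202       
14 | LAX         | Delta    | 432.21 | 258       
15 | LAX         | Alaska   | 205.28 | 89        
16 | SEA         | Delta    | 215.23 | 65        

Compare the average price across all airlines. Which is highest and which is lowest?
SELECT airline, AVG(price)
FROM flights
GROUP BY airline
ORDER BY AVG(price)

All groups:
  Alaska: 375.46
  Frontier: 381.04
  Delta: 572.90
  JetBlue: 584.28
  SkyAir: 736.97

Highest: SkyAir (736.97)
Lowest: Alaska (375.46)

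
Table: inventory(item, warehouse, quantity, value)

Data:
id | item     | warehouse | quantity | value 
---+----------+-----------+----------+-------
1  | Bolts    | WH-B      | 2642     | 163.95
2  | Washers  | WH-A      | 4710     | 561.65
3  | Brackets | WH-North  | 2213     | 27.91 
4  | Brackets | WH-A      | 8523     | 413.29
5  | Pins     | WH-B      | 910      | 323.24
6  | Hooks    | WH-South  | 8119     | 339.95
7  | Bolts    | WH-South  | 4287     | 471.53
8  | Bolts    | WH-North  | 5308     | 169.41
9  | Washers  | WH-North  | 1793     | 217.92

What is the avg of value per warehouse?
SELECT warehouse, AVG(value) as result
FROM inventory
GROUP BY warehouse

Result:
  WH-A: 487.47
  WH-B: 243.60
  WH-North: 138.41
  WH-South: 405.74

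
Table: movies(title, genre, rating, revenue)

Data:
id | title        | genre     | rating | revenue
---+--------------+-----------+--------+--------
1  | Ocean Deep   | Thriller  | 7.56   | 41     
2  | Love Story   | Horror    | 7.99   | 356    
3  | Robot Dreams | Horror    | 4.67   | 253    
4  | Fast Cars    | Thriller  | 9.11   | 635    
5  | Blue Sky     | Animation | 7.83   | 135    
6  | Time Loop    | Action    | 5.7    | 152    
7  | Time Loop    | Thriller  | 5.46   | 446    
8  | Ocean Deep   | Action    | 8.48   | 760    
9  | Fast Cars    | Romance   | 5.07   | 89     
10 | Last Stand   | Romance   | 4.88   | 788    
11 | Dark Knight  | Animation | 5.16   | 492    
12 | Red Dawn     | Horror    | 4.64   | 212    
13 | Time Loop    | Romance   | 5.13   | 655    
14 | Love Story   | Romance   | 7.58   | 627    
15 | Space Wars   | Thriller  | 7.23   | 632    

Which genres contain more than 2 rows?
SELECT genre, COUNT(*) as cnt
FROM movies
GROUP BY genre
HAVING COUNT(*) > 2

Result:
  Horror: 3
  Romance: 4
  Thriller: 4

Note: HAVING filters groups after aggregation, WHERE filters rows before.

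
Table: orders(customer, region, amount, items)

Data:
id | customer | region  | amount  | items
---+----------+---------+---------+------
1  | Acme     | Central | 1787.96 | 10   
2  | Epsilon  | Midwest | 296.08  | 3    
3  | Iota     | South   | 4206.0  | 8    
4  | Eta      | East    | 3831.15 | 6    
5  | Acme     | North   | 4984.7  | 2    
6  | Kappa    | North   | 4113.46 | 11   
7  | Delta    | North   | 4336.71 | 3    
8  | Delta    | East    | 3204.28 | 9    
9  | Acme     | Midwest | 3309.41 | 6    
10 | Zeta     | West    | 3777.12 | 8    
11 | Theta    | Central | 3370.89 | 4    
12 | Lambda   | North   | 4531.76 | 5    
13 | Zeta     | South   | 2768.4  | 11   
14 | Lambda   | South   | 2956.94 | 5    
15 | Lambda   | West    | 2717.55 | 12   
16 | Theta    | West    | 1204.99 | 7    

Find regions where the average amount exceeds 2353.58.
SELECT region, AVG(amount)
FROM orders
GROUP BY region
HAVING AVG(amount) > 2353.58

Result:
  Central: avg=2579.43
  East: avg=3517.72
  North: avg=4491.66
  South: avg=3310.45
  West: avg=2566.55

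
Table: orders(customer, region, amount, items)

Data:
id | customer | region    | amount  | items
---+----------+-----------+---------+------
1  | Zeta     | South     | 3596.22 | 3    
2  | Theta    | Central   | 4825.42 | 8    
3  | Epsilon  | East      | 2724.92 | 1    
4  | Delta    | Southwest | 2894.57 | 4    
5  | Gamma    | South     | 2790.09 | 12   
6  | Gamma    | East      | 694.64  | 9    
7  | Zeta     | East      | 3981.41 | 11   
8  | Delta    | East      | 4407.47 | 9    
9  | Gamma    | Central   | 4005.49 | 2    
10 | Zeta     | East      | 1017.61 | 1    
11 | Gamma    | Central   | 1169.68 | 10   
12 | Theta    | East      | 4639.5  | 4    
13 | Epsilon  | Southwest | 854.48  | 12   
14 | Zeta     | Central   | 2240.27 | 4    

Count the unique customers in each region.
SELECT region, COUNT(DISTINCT customer)
FROM orders
GROUP BY region

Result:
  Central: 3 distinct
  East: 5 distinct
  South: 2 distinct
  Southwest: 2 distinct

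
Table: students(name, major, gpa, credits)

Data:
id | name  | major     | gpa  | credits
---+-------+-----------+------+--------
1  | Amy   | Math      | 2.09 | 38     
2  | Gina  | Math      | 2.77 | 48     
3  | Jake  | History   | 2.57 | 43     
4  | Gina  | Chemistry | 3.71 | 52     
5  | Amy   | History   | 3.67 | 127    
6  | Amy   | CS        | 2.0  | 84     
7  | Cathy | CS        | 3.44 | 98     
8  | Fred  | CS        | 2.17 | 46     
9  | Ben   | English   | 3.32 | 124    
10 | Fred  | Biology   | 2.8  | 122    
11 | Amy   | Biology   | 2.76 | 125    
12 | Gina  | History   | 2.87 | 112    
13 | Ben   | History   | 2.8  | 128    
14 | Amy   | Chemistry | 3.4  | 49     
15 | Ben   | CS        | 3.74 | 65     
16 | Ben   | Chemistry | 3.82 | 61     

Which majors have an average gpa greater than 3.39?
SELECT major, AVG(gpa)
FROM students
GROUP BY major
HAVING AVG(gpa) > 3.39

Result:
  Chemistry: avg=3.64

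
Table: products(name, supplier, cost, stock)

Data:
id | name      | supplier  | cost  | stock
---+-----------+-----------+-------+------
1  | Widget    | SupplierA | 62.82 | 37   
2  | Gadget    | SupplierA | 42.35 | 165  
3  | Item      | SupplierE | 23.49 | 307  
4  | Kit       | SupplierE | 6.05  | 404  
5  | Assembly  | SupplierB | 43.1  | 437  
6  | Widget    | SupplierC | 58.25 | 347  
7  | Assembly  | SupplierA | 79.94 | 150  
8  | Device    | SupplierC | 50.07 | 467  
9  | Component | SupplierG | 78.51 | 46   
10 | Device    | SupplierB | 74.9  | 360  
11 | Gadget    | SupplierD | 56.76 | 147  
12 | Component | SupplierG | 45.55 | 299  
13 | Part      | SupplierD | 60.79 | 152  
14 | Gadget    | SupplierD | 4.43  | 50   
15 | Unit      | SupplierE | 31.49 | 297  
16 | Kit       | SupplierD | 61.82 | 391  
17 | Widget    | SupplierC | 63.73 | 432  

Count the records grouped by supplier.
SELECT supplier, COUNT(*) as count
FROM products
GROUP BY supplier

Result:
  SupplierA: 3
  SupplierB: 2
  SupplierC: 3
  SupplierD: 4
  SupplierE: 3
  SupplierG: 2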